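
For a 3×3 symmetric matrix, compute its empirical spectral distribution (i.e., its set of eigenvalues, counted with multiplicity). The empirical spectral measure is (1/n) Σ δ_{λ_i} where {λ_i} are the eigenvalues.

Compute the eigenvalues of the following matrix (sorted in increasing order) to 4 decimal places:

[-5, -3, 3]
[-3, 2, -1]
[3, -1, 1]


Since M is real symmetric, all three eigenvalues are real; they are the roots of det(λI − M) = λ³ − (tr M) λ² + s λ − det M, where s is the sum of the principal 2×2 minors.
tr M = -5 + 2 + 1 = -2.
s = ((-5)·2 − (-3)²) + ((-5)·1 − 3²) + (2·1 − (-1)²) = -19 + (-14) + 1 = -32.
det M (expand along row 1) = (-5)·1 − (-3)·0 + 3·(-3) = -14.
Characteristic polynomial: λ³ + 2λ² − 32λ + 14 = 0.
Substitute λ = y + (tr M)/3 = y − 0.666667 to remove the quadratic term: y³ + p·y + q = 0 with p = s − (tr M)²/3 = -33.333333 and q = −2(tr M)³/27 + (tr M)·s/3 − det M = 35.925926.
Three real roots ⇒ use the trigonometric (Viète) form: r = 2√(−p/3) = 6.666667, φ = arccos(3q/(p·r)) = arccos(-0.485000) = 2.077159 rad.
y_k = r·cos(φ/3 − 2πk/3) for k = 0, 1, 2 gives y = 5.131498, 1.119916, -6.251414.
λ_k = y_k − 0.666667 gives λ = 4.4648, 0.4532, -6.9181 (check: the sum is -2.0000 = tr M).

Eigenvalues sorted in increasing order: [-6.9181, 0.4532, 4.4648].


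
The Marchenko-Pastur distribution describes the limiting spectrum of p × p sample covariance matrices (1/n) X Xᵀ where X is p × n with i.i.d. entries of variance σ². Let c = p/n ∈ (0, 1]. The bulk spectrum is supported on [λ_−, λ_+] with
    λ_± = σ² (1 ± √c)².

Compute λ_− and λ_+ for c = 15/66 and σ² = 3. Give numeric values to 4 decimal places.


c = 15/66 = 0.227273; √c = 0.476731.
λ_− = σ² (1 − √c)² = 3 · (1 − 0.476731)² = 3 · (0.523269)² = 0.821430.
λ_+ = σ² (1 + √c)² = 3 · (1 + 0.476731)² = 3 · (1.476731)² = 6.542206.

Rounded to 4 decimal places: λ_− ≈ 0.8214, λ_+ ≈ 6.5422.


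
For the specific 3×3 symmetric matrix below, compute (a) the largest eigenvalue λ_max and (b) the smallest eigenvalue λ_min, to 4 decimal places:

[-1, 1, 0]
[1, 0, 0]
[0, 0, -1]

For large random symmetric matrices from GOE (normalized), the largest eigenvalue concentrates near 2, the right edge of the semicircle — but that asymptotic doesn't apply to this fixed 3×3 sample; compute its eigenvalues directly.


Since M is real symmetric, all three eigenvalues are real; they are the roots of det(λI − M) = λ³ − (tr M) λ² + s λ − det M, where s is the sum of the principal 2×2 minors.
tr M = -1 + 0 + (-1) = -2.
s = ((-1)·0 − 1²) + ((-1)·(-1) − 0²) + (0·(-1) − 0²) = -1 + 1 + 0 = 0.
det M (expand along row 1) = (-1)·0 − 1·(-1) + 0·0 = 1.
Characteristic polynomial: λ³ + 2λ² − 1 = 0.
Substitute λ = y + (tr M)/3 = y − 0.666667 to remove the quadratic term: y³ + p·y + q = 0 with p = s − (tr M)²/3 = -1.333333 and q = −2(tr M)³/27 + (tr M)·s/3 − det M = -0.407407.
Three real roots ⇒ use the trigonometric (Viète) form: r = 2√(−p/3) = 1.333333, φ = arccos(3q/(p·r)) = arccos(0.687500) = 0.812756 rad.
y_k = r·cos(φ/3 − 2πk/3) for k = 0, 1, 2 gives y = 1.284701, -0.333333, -0.951367.
λ_k = y_k − 0.666667 gives λ = 0.6180, -1.0000, -1.6180 (check: the sum is -2.0000 = tr M).

Hence λ_max = 0.6180 and λ_min = -1.6180.


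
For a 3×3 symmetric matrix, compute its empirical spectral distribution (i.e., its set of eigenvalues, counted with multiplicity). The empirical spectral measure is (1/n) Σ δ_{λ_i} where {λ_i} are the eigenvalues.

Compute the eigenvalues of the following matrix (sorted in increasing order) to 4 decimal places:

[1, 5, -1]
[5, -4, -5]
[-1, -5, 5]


Since M is real symmetric, all three eigenvalues are real; they are the roots of det(λI − M) = λ³ − (tr M) λ² + s λ − det M, where s is the sum of the principal 2×2 minors.
tr M = 1 + (-4) + 5 = 2.
s = (1·(-4) − 5²) + (1·5 − (-1)²) + ((-4)·5 − (-5)²) = -29 + 4 + (-45) = -70.
det M (expand along row 1) = 1·(-45) − 5·20 + (-1)·(-29) = -116.
Characteristic polynomial: λ³ − 2λ² − 70λ + 116 = 0.
Substitute λ = y + (tr M)/3 = y + 0.666667 to remove the quadratic term: y³ + p·y + q = 0 with p = s − (tr M)²/3 = -71.333333 and q = −2(tr M)³/27 + (tr M)·s/3 − det M = 68.740741.
Three real roots ⇒ use the trigonometric (Viète) form: r = 2√(−p/3) = 9.752493, φ = arccos(3q/(p·r)) = arccos(-0.296434) = 1.871752 rad.
y_k = r·cos(φ/3 − 2πk/3) for k = 0, 1, 2 gives y = 7.915084, 0.976717, -8.891801.
λ_k = y_k + 0.666667 gives λ = 8.5818, 1.6434, -8.2251 (check: the sum is 2.0000 = tr M).

Eigenvalues sorted in increasing order: [-8.2251, 1.6434, 8.5818].


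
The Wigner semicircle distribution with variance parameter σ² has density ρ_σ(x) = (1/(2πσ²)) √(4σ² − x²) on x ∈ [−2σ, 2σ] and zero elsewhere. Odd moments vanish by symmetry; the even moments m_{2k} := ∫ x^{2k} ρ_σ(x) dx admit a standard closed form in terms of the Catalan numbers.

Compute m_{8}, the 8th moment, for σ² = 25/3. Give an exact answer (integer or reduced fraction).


By the scaled semicircle moment identity, m_{2k} = σ^{2k} · C_k with k = 4.
C_4 = (1/(k+1)) · C(2k, k) = (1/5) · C(8, 4) = (1/5) · 70 = 14.
σ^{2k} = (σ²)^k = (25/3)^4 = 390625/81.

Therefore m_{8} = σ^{8} · C_4 = (390625/81) · 14 = 5468750/81.


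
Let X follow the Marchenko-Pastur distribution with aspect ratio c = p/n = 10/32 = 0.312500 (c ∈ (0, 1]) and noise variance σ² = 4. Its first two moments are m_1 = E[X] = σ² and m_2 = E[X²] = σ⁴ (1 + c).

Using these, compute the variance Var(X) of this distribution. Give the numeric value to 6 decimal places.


m_1 = E[X] = σ² = 4, so m_1² = 16.
m_2 = E[X²] = σ⁴ (1 + c) = 16 · (1 + 0.312500) = 16 · 1.312500 = 21.000000.
(Note m_2 − m_1² simplifies to c · σ⁴ = 0.312500 · 16.)

Var(X) = m_2 − m_1² = 21.000000 − 16 = 5.000000.


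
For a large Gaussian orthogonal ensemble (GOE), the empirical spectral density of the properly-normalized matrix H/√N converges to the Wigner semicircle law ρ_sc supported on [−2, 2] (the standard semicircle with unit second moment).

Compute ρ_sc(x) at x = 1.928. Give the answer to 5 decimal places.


ρ_sc(x) = (1/(2π)) √(4 − x²). With x = 1.928:
  4 − x² = 4 − (1.928)² = 4 − 3.717184 = 0.282816.
  √(4 − x²) = 0.531804.
  1/(2π) = 0.159155.
  ρ_sc(1.928) = 0.159155 · 0.531804 = 0.084639.

Rounded to 5 decimal places: ρ_sc(1.928) ≈ 0.08464.


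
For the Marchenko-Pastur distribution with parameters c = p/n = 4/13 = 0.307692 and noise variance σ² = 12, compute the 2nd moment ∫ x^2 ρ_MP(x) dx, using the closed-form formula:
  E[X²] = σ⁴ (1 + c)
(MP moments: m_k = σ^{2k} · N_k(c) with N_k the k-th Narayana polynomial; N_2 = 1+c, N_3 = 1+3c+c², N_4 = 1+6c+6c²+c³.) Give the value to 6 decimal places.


E[X²] = σ⁴ (1 + c) (second MP moment). With σ² = 12 (so σ⁴ = 144) and c = 4/13 = 0.307692: E[X²] = 144 · (1 + 0.307692) = 144 · 1.307692.

So E[X^2] = 188.307692.


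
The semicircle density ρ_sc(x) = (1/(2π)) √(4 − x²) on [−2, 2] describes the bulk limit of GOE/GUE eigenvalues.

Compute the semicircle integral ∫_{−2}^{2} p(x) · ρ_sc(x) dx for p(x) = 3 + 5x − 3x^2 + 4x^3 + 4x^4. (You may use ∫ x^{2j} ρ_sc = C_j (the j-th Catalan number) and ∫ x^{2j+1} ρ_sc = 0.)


Write p(x) = Σ a_i x^i, split into monomials and integrate each against ρ_sc separately.
Using ∫ x^{2j} ρ_sc = C_j = (1/(j+1)) C(2j, j) (Catalan numbers) and ∫ x^{2j+1} ρ_sc = 0 (odd monomials vanish by symmetry):
  i = 0 (even): a_0 · C_{0} = 3 · 1 = 3
  i = 1 (odd): ∫ x^1 ρ_sc = 0 (vanishes)
  i = 2 (even): a_2 · C_{1} = -3 · 1 = -3
  i = 3 (odd): ∫ x^3 ρ_sc = 0 (vanishes)
  i = 4 (even): a_4 · C_{2} = 4 · 2 = 8

Summing the contributions: ∫_{−2}^{2} p(x) ρ_sc(x) dx = 3 + (-3) + 8 = 8.


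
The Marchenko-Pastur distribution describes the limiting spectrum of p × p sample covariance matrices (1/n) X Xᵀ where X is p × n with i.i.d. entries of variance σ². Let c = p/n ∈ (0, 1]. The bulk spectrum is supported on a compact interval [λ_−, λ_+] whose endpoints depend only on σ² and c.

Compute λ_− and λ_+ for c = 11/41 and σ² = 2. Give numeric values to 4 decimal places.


c = 11/41 = 0.268293; √c = 0.517970.
λ_− = σ² (1 − √c)² = 2 · (1 − 0.517970)² = 2 · (0.482030)² = 0.464706.
λ_+ = σ² (1 + √c)² = 2 · (1 + 0.517970)² = 2 · (1.517970)² = 4.608464.

Rounded to 4 decimal places: λ_− ≈ 0.4647, λ_+ ≈ 4.6085.


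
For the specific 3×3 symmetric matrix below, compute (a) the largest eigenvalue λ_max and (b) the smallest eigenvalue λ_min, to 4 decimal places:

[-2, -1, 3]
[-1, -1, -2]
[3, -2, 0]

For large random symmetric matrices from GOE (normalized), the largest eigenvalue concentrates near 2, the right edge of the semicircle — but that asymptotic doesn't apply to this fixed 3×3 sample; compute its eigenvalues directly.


Since M is real symmetric, all three eigenvalues are real; they are the roots of det(λI − M) = λ³ − (tr M) λ² + s λ − det M, where s is the sum of the principal 2×2 minors.
tr M = -2 + (-1) + 0 = -3.
s = ((-2)·(-1) − (-1)²) + ((-2)·0 − 3²) + ((-1)·0 − (-2)²) = 1 + (-9) + (-4) = -12.
det M (expand along row 1) = (-2)·(-4) − (-1)·6 + 3·5 = 29.
Characteristic polynomial: λ³ + 3λ² − 12λ − 29 = 0.
Substitute λ = y + (tr M)/3 = y − 1.000000 to remove the quadratic term: y³ + p·y + q = 0 with p = s − (tr M)²/3 = -15.000000 and q = −2(tr M)³/27 + (tr M)·s/3 − det M = -15.000000.
Three real roots ⇒ use the trigonometric (Viète) form: r = 2√(−p/3) = 4.472136, φ = arccos(3q/(p·r)) = arccos(0.670820) = 0.835482 rad.
y_k = r·cos(φ/3 − 2πk/3) for k = 0, 1, 2 gives y = 4.299827, -1.085200, -3.214627.
λ_k = y_k − 1.000000 gives λ = 3.2998, -2.0852, -4.2146 (check: the sum is -3.0000 = tr M).

Hence λ_max = 3.2998 and λ_min = -4.2146.


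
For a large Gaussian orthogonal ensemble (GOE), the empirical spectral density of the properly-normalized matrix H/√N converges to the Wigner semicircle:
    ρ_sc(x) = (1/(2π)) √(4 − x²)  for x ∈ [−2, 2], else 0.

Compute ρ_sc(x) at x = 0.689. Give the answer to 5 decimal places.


ρ_sc(x) = (1/(2π)) √(4 − x²). With x = 0.689:
  4 − x² = 4 − (0.689)² = 4 − 0.474721 = 3.525279.
  √(4 − x²) = 1.877573.
  1/(2π) = 0.159155.
  ρ_sc(0.689) = 0.159155 · 1.877573 = 0.298825.

Rounded to 5 decimal places: ρ_sc(0.689) ≈ 0.29882.


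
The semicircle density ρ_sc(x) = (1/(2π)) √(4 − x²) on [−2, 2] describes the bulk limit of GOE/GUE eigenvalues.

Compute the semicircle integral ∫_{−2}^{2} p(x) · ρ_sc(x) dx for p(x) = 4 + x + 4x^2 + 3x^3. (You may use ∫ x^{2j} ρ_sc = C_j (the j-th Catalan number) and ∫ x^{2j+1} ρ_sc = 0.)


Write p(x) = Σ a_i x^i, split into monomials and integrate each against ρ_sc separately.
Using ∫ x^{2j} ρ_sc = C_j = (1/(j+1)) C(2j, j) (Catalan numbers) and ∫ x^{2j+1} ρ_sc = 0 (odd monomials vanish by symmetry):
  i = 0 (even): a_0 · C_{0} = 4 · 1 = 4
  i = 1 (odd): ∫ x^1 ρ_sc = 0 (vanishes)
  i = 2 (even): a_2 · C_{1} = 4 · 1 = 4
  i = 3 (odd): ∫ x^3 ρ_sc = 0 (vanishes)

Summing the contributions: ∫_{−2}^{2} p(x) ρ_sc(x) dx = 4 + 4 = 8.


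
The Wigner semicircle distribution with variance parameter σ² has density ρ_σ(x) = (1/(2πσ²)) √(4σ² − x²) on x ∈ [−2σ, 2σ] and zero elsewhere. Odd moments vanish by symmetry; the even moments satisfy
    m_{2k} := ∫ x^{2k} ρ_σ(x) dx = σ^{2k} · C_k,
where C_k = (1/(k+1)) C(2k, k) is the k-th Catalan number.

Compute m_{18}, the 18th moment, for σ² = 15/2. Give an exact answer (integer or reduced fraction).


By the scaled semicircle moment identity, m_{2k} = σ^{2k} · C_k with k = 9.
C_9 = (1/(k+1)) · C(2k, k) = (1/10) · C(18, 9) = (1/10) · 48620 = 4862.
σ^{2k} = (σ²)^k = (15/2)^9 = 38443359375/512.

Therefore m_{18} = σ^{18} · C_9 = (38443359375/512) · 4862 = 93455806640625/256.


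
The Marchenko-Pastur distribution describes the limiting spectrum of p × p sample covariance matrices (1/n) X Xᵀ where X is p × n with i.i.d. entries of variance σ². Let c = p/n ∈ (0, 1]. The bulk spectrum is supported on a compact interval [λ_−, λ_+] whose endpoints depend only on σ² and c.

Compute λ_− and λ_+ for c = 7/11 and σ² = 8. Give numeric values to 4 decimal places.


c = 7/11 = 0.636364; √c = 0.797724.
λ_− = σ² (1 − √c)² = 8 · (1 − 0.797724)² = 8 · (0.202276)² = 0.327325.
λ_+ = σ² (1 + √c)² = 8 · (1 + 0.797724)² = 8 · (1.797724)² = 25.854494.

Rounded to 4 decimal places: λ_− ≈ 0.3273, λ_+ ≈ 25.8545.


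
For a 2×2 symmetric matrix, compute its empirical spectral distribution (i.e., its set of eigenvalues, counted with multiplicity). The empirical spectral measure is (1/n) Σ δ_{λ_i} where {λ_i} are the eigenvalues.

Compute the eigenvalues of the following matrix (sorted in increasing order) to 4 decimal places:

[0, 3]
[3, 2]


Since M is real symmetric, both eigenvalues are real; they are the roots of det(λI − M) = λ² − (tr M) λ + det M.
tr M = 0 + 2 = 2.
det M = 0·2 − 3² = 0 − 9 = -9.
Characteristic polynomial: λ² − 2λ − 9 = 0.
Discriminant Δ = (tr M)² − 4·det M = 4 − (-36) = 40; √Δ = 6.324555.
λ = (tr M ± √Δ)/2 = (2 ± 6.324555)/2, giving (tr M − √Δ)/2 = -2.1623 and (tr M + √Δ)/2 = 4.1623.

Eigenvalues sorted in increasing order: [-2.1623, 4.1623].


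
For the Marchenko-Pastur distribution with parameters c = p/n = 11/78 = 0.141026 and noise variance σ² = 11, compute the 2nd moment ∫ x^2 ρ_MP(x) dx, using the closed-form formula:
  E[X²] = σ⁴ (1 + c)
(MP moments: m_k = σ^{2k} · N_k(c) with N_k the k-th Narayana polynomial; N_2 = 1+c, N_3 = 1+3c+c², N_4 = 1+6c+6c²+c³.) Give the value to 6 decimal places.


E[X²] = σ⁴ (1 + c) (second MP moment). With σ² = 11 (so σ⁴ = 121) and c = 11/78 = 0.141026: E[X²] = 121 · (1 + 0.141026) = 121 · 1.141026.

So E[X^2] = 138.064103.


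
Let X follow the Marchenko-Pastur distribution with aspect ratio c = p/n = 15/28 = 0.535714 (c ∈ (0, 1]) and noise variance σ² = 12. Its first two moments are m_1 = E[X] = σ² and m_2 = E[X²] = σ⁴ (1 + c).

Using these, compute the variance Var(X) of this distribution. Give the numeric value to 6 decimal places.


m_1 = E[X] = σ² = 12, so m_1² = 144.
m_2 = E[X²] = σ⁴ (1 + c) = 144 · (1 + 0.535714) = 144 · 1.535714 = 221.142857.
(Note m_2 − m_1² simplifies to c · σ⁴ = 0.535714 · 144.)

Var(X) = m_2 − m_1² = 221.142857 − 144 = 77.142857.


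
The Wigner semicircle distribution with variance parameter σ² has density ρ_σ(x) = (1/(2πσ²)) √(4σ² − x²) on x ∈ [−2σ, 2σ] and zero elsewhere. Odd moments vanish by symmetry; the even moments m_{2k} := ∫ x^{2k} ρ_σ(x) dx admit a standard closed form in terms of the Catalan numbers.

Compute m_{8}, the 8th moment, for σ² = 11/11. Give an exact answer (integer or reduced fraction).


By the scaled semicircle moment identity, m_{2k} = σ^{2k} · C_k with k = 4.
C_4 = (1/(k+1)) · C(2k, k) = (1/5) · C(8, 4) = (1/5) · 70 = 14.
σ^{2k} = (σ²)^k = (11/11)^4 = 1.

Therefore m_{8} = σ^{8} · C_4 = 1 · 14 = 14.


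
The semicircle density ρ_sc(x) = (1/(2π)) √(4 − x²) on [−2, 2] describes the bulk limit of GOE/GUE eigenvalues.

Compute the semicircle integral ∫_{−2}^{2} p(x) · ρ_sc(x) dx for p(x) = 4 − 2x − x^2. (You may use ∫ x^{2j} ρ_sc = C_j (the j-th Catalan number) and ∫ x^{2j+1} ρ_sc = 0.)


Write p(x) = Σ a_i x^i, split into monomials and integrate each against ρ_sc separately.
Using ∫ x^{2j} ρ_sc = C_j = (1/(j+1)) C(2j, j) (Catalan numbers) and ∫ x^{2j+1} ρ_sc = 0 (odd monomials vanish by symmetry):
  i = 0 (even): a_0 · C_{0} = 4 · 1 = 4
  i = 1 (odd): ∫ x^1 ρ_sc = 0 (vanishes)
  i = 2 (even): a_2 · C_{1} = -1 · 1 = -1

Summing the contributions: ∫_{−2}^{2} p(x) ρ_sc(x) dx = 4 + (-1) = 3.


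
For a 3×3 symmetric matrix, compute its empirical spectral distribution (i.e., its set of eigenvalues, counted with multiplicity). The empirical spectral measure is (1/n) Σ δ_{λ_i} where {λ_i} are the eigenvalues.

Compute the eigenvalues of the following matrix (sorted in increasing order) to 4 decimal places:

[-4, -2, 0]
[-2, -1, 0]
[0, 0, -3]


Since M is real symmetric, all three eigenvalues are real; they are the roots of det(λI − M) = λ³ − (tr M) λ² + s λ − det M, where s is the sum of the principal 2×2 minors.
tr M = -4 + (-1) + (-3) = -8.
s = ((-4)·(-1) − (-2)²) + ((-4)·(-3) − 0²) + ((-1)·(-3) − 0²) = 0 + 12 + 3 = 15.
det M (expand along row 1) = (-4)·3 − (-2)·6 + 0·0 = 0.
Characteristic polynomial: λ³ + 8λ² + 15λ = 0.
Substitute λ = y + (tr M)/3 = y − 2.666667 to remove the quadratic term: y³ + p·y + q = 0 with p = s − (tr M)²/3 = -6.333333 and q = −2(tr M)³/27 + (tr M)·s/3 − det M = -2.074074.
Three real roots ⇒ use the trigonometric (Viète) form: r = 2√(−p/3) = 2.905933, φ = arccos(3q/(p·r)) = arccos(0.338086) = 1.225914 rad.
y_k = r·cos(φ/3 − 2πk/3) for k = 0, 1, 2 gives y = 2.666667, -0.333333, -2.333333.
λ_k = y_k − 2.666667 gives λ = 0.0000, -3.0000, -5.0000 (check: the sum is -8.0000 = tr M).

Eigenvalues sorted in increasing order: [-5.0000, -3.0000, 0.0000].


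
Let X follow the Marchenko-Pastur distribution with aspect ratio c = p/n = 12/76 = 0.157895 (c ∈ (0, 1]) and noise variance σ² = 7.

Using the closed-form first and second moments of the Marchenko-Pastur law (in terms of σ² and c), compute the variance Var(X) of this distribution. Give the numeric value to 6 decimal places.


Recall the MP moments m_1 = E[X] = σ² and m_2 = E[X²] = σ⁴ (1 + c).
m_1 = E[X] = σ² = 7, so m_1² = 49.
m_2 = E[X²] = σ⁴ (1 + c) = 49 · (1 + 0.157895) = 49 · 1.157895 = 56.736842.
(Note m_2 − m_1² simplifies to c · σ⁴ = 0.157895 · 49.)

Var(X) = m_2 − m_1² = 56.736842 − 49 = 7.736842.


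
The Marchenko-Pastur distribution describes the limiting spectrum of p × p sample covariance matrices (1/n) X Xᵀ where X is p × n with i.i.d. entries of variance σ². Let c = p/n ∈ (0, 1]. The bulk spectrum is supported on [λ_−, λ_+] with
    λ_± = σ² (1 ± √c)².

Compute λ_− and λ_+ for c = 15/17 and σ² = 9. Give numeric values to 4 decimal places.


c = 15/17 = 0.882353; √c = 0.939336.
λ_− = σ² (1 − √c)² = 9 · (1 − 0.939336)² = 9 · (0.060664)² = 0.033121.
λ_+ = σ² (1 + √c)² = 9 · (1 + 0.939336)² = 9 · (1.939336)² = 33.849232.

Rounded to 4 decimal places: λ_− ≈ 0.0331, λ_+ ≈ 33.8492.


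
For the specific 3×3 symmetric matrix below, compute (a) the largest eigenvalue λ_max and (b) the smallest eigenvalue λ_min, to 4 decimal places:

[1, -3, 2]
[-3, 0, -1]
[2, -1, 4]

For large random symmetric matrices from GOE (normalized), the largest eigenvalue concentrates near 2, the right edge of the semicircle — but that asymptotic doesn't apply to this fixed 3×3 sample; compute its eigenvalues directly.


Since M is real symmetric, all three eigenvalues are real; they are the roots of det(λI − M) = λ³ − (tr M) λ² + s λ − det M, where s is the sum of the principal 2×2 minors.
tr M = 1 + 0 + 4 = 5.
s = (1·0 − (-3)²) + (1·4 − 2²) + (0·4 − (-1)²) = -9 + 0 + (-1) = -10.
det M (expand along row 1) = 1·(-1) − (-3)·(-10) + 2·3 = -25.
Characteristic polynomial: λ³ − 5λ² − 10λ + 25 = 0.
Substitute λ = y + (tr M)/3 = y + 1.666667 to remove the quadratic term: y³ + p·y + q = 0 with p = s − (tr M)²/3 = -18.333333 and q = −2(tr M)³/27 + (tr M)·s/3 − det M = -0.925926.
Three real roots ⇒ use the trigonometric (Viète) form: r = 2√(−p/3) = 4.944132, φ = arccos(3q/(p·r)) = arccos(0.030645) = 1.540146 rad.
y_k = r·cos(φ/3 − 2πk/3) for k = 0, 1, 2 gives y = 4.306777, -0.050512, -4.256265.
λ_k = y_k + 1.666667 gives λ = 5.9734, 1.6162, -2.5896 (check: the sum is 5.0000 = tr M).

Hence λ_max = 5.9734 and λ_min = -2.5896.


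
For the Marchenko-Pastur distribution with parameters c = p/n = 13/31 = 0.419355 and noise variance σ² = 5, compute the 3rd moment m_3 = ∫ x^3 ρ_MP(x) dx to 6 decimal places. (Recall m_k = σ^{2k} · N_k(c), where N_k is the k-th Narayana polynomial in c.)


E[X³] = σ⁶ (1 + 3c + c²) (third MP moment). With σ² = 5 (so σ⁶ = 125) and c = 13/31 = 0.419355: E[X³] = 125 · (1 + 3·0.419355 + (0.419355)²) = 125 · 2.433923.

So E[X^3] = 304.240375.


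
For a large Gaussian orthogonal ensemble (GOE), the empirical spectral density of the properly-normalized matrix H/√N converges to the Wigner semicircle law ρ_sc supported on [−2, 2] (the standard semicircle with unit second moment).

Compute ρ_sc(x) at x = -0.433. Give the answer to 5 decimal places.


ρ_sc(x) = (1/(2π)) √(4 − x²). With x = -0.433:
  4 − x² = 4 − (-0.433)² = 4 − 0.187489 = 3.812511.
  √(4 − x²) = 1.952565.
  1/(2π) = 0.159155.
  ρ_sc(-0.433) = 0.159155 · 1.952565 = 0.310760.

Rounded to 5 decimal places: ρ_sc(-0.433) ≈ 0.31076.


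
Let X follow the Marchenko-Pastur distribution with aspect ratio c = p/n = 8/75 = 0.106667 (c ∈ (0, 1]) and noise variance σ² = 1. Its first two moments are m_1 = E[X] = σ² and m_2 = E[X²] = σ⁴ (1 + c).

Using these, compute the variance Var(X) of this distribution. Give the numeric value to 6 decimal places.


m_1 = E[X] = σ² = 1, so m_1² = 1.
m_2 = E[X²] = σ⁴ (1 + c) = 1 · (1 + 0.106667) = 1 · 1.106667 = 1.106667.
(Note m_2 − m_1² simplifies to c · σ⁴ = 0.106667 · 1.)

Var(X) = m_2 − m_1² = 1.106667 − 1 = 0.106667.


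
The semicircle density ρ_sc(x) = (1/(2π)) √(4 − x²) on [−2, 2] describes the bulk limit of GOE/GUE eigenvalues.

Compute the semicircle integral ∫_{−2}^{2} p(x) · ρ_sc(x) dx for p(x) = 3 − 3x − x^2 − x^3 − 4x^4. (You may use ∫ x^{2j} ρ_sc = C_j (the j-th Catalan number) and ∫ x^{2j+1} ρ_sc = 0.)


Write p(x) = Σ a_i x^i, split into monomials and integrate each against ρ_sc separately.
Using ∫ x^{2j} ρ_sc = C_j = (1/(j+1)) C(2j, j) (Catalan numbers) and ∫ x^{2j+1} ρ_sc = 0 (odd monomials vanish by symmetry):
  i = 0 (even): a_0 · C_{0} = 3 · 1 = 3
  i = 1 (odd): ∫ x^1 ρ_sc = 0 (vanishes)
  i = 2 (even): a_2 · C_{1} = -1 · 1 = -1
  i = 3 (odd): ∫ x^3 ρ_sc = 0 (vanishes)
  i = 4 (even): a_4 · C_{2} = -4 · 2 = -8

Summing the contributions: ∫_{−2}^{2} p(x) ρ_sc(x) dx = 3 + (-1) + (-8) = -6.


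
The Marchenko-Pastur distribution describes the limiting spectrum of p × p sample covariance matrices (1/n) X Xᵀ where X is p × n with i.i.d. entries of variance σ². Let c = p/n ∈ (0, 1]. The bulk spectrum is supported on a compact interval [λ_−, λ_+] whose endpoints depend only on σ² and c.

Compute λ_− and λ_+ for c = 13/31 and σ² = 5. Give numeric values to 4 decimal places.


c = 13/31 = 0.419355; √c = 0.647576.
λ_− = σ² (1 − √c)² = 5 · (1 − 0.647576)² = 5 · (0.352424)² = 0.621013.
λ_+ = σ² (1 + √c)² = 5 · (1 + 0.647576)² = 5 · (1.647576)² = 13.572535.

Rounded to 4 decimal places: λ_− ≈ 0.6210, λ_+ ≈ 13.5725.


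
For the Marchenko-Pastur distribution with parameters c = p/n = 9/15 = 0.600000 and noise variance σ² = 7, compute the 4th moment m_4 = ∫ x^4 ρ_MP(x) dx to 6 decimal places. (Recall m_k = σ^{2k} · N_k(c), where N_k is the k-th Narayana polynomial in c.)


E[X⁴] = σ⁸ (1 + 6c + 6c² + c³) (fourth MP moment). With σ² = 7 (so σ⁸ = 2401) and c = 9/15 = 0.600000: E[X⁴] = 2401 · (1 + 6·0.600000 + 6·(0.600000)² + (0.600000)³) = 2401 · 6.976000.

So E[X^4] = 16749.376000.


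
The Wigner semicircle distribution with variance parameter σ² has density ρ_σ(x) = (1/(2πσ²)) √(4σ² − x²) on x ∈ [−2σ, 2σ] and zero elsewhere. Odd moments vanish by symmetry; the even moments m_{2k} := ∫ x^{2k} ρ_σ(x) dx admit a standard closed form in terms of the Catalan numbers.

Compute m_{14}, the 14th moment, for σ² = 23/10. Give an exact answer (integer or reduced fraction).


By the scaled semicircle moment identity, m_{2k} = σ^{2k} · C_k with k = 7.
C_7 = (1/(k+1)) · C(2k, k) = (1/8) · C(14, 7) = (1/8) · 3432 = 429.
σ^{2k} = (σ²)^k = (23/10)^7 = 3404825447/10000000.

Therefore m_{14} = σ^{14} · C_7 = (3404825447/10000000) · 429 = 1460670116763/10000000.


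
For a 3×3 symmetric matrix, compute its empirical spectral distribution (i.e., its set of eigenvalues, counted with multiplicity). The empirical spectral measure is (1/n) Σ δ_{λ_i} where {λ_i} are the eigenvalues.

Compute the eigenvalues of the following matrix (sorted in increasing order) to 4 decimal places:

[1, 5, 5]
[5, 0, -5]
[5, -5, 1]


Since M is real symmetric, all three eigenvalues are real; they are the roots of det(λI − M) = λ³ − (tr M) λ² + s λ − det M, where s is the sum of the principal 2×2 minors.
tr M = 1 + 0 + 1 = 2.
s = (1·0 − 5²) + (1·1 − 5²) + (0·1 − (-5)²) = -25 + (-24) + (-25) = -74.
det M (expand along row 1) = 1·(-25) − 5·30 + 5·(-25) = -300.
Characteristic polynomial: λ³ − 2λ² − 74λ + 300 = 0.
Substitute λ = y + (tr M)/3 = y + 0.666667 to remove the quadratic term: y³ + p·y + q = 0 with p = s − (tr M)²/3 = -75.333333 and q = −2(tr M)³/27 + (tr M)·s/3 − det M = 250.074074.
Three real roots ⇒ use the trigonometric (Viète) form: r = 2√(−p/3) = 10.022198, φ = arccos(3q/(p·r)) = arccos(-0.993665) = 3.028968 rad.
y_k = r·cos(φ/3 − 2πk/3) for k = 0, 1, 2 gives y = 5.333333, 4.681803, -10.015136.
λ_k = y_k + 0.666667 gives λ = 6.0000, 5.3485, -9.3485 (check: the sum is 2.0000 = tr M).

Eigenvalues sorted in increasing order: [-9.3485, 5.3485, 6.0000].


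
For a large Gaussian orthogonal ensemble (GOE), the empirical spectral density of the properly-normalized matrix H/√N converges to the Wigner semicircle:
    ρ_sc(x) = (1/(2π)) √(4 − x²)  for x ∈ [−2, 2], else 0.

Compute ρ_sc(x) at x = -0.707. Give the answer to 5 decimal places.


ρ_sc(x) = (1/(2π)) √(4 − x²). With x = -0.707:
  4 − x² = 4 − (-0.707)² = 4 − 0.499849 = 3.500151.
  √(4 − x²) = 1.870869.
  1/(2π) = 0.159155.
  ρ_sc(-0.707) = 0.159155 · 1.870869 = 0.297758.

Rounded to 5 decimal places: ρ_sc(-0.707) ≈ 0.29776.


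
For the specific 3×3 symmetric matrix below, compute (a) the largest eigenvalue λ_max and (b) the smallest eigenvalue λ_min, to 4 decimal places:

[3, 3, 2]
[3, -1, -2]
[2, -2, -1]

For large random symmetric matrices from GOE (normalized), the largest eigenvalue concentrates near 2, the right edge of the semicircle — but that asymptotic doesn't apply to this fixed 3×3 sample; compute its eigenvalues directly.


Since M is real symmetric, all three eigenvalues are real; they are the roots of det(λI − M) = λ³ − (tr M) λ² + s λ − det M, where s is the sum of the principal 2×2 minors.
tr M = 3 + (-1) + (-1) = 1.
s = (3·(-1) − 3²) + (3·(-1) − 2²) + ((-1)·(-1) − (-2)²) = -12 + (-7) + (-3) = -22.
det M (expand along row 1) = 3·(-3) − 3·1 + 2·(-4) = -20.
Characteristic polynomial: λ³ − λ² − 22λ + 20 = 0.
Substitute λ = y + (tr M)/3 = y + 0.333333 to remove the quadratic term: y³ + p·y + q = 0 with p = s − (tr M)²/3 = -22.333333 and q = −2(tr M)³/27 + (tr M)·s/3 − det M = 12.592593.
Three real roots ⇒ use the trigonometric (Viète) form: r = 2√(−p/3) = 5.456902, φ = arccos(3q/(p·r)) = arccos(-0.309982) = 1.885971 rad.
y_k = r·cos(φ/3 − 2πk/3) for k = 0, 1, 2 gives y = 4.413641, 0.572238, -4.985879.
λ_k = y_k + 0.333333 gives λ = 4.7470, 0.9056, -4.6525 (check: the sum is 1.0000 = tr M).

Hence λ_max = 4.7470 and λ_min = -4.6525.


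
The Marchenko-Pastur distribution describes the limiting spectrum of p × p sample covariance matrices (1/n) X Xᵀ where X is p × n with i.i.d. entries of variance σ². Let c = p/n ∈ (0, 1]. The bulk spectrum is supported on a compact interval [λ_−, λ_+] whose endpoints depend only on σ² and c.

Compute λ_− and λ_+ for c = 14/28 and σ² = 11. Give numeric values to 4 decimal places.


c = 14/28 = 0.500000; √c = 0.707107.
λ_− = σ² (1 − √c)² = 11 · (1 − 0.707107)² = 11 · (0.292893)² = 0.943651.
λ_+ = σ² (1 + √c)² = 11 · (1 + 0.707107)² = 11 · (1.707107)² = 32.056349.

Rounded to 4 decimal places: λ_− ≈ 0.9437, λ_+ ≈ 32.0563.


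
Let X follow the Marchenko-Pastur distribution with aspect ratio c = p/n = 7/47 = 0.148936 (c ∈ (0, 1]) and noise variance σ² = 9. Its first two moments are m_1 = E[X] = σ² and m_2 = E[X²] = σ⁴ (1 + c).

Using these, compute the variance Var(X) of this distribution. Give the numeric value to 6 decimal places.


m_1 = E[X] = σ² = 9, so m_1² = 81.
m_2 = E[X²] = σ⁴ (1 + c) = 81 · (1 + 0.148936) = 81 · 1.148936 = 93.063830.
(Note m_2 − m_1² simplifies to c · σ⁴ = 0.148936 · 81.)

Var(X) = m_2 − m_1² = 93.063830 − 81 = 12.063830.


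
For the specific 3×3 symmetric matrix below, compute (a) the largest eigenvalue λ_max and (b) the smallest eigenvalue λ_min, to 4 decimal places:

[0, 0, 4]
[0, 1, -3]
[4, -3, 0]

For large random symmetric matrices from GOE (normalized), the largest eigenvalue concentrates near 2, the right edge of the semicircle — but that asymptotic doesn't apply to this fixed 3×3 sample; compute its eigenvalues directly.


Since M is real symmetric, all three eigenvalues are real; they are the roots of det(λI − M) = λ³ − (tr M) λ² + s λ − det M, where s is the sum of the principal 2×2 minors.
tr M = 0 + 1 + 0 = 1.
s = (0·1 − 0²) + (0·0 − 4²) + (1·0 − (-3)²) = 0 + (-16) + (-9) = -25.
det M (expand along row 1) = 0·(-9) − 0·12 + 4·(-4) = -16.
Characteristic polynomial: λ³ − λ² − 25λ + 16 = 0.
Substitute λ = y + (tr M)/3 = y + 0.333333 to remove the quadratic term: y³ + p·y + q = 0 with p = s − (tr M)²/3 = -25.333333 and q = −2(tr M)³/27 + (tr M)·s/3 − det M = 7.592593.
Three real roots ⇒ use the trigonometric (Viète) form: r = 2√(−p/3) = 5.811865, φ = arccos(3q/(p·r)) = arccos(-0.154705) = 1.726125 rad.
y_k = r·cos(φ/3 − 2πk/3) for k = 0, 1, 2 gives y = 4.876087, 0.300782, -5.176869.
λ_k = y_k + 0.333333 gives λ = 5.2094, 0.6341, -4.8435 (check: the sum is 1.0000 = tr M).

Hence λ_max = 5.2094 and λ_min = -4.8435.


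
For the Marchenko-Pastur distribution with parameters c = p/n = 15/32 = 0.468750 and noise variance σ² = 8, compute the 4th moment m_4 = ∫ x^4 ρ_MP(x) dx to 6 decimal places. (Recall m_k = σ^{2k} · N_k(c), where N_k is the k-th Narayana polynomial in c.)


E[X⁴] = σ⁸ (1 + 6c + 6c² + c³) (fourth MP moment). With σ² = 8 (so σ⁸ = 4096) and c = 15/32 = 0.468750: E[X⁴] = 4096 · (1 + 6·0.468750 + 6·(0.468750)² + (0.468750)³) = 4096 · 5.233856.

So E[X^4] = 21437.875000.


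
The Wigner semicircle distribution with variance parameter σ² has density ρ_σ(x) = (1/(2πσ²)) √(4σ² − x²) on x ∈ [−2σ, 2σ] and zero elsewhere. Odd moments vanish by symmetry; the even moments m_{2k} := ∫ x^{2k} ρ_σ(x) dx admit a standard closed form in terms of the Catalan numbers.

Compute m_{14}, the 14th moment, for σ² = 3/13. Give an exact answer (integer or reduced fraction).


By the scaled semicircle moment identity, m_{2k} = σ^{2k} · C_k with k = 7.
C_7 = (1/(k+1)) · C(2k, k) = (1/8) · C(14, 7) = (1/8) · 3432 = 429.
σ^{2k} = (σ²)^k = (3/13)^7 = 2187/62748517.

Therefore m_{14} = σ^{14} · C_7 = (2187/62748517) · 429 = 72171/4826809.


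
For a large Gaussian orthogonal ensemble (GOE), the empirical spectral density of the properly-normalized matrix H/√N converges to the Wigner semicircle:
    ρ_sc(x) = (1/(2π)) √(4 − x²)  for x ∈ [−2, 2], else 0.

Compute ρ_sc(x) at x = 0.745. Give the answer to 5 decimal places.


ρ_sc(x) = (1/(2π)) √(4 − x²). With x = 0.745:
  4 − x² = 4 − (0.745)² = 4 − 0.555025 = 3.444975.
  √(4 − x²) = 1.856064.
  1/(2π) = 0.159155.
  ρ_sc(0.745) = 0.159155 · 1.856064 = 0.295402.

Rounded to 5 decimal places: ρ_sc(0.745) ≈ 0.29540.


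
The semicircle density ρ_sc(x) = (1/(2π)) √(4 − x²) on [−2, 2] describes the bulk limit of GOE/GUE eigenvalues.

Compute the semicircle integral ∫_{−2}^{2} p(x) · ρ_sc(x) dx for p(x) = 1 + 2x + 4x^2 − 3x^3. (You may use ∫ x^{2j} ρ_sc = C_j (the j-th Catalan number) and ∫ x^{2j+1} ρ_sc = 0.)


Write p(x) = Σ a_i x^i, split into monomials and integrate each against ρ_sc separately.
Using ∫ x^{2j} ρ_sc = C_j = (1/(j+1)) C(2j, j) (Catalan numbers) and ∫ x^{2j+1} ρ_sc = 0 (odd monomials vanish by symmetry):
  i = 0 (even): a_0 · C_{0} = 1 · 1 = 1
  i = 1 (odd): ∫ x^1 ρ_sc = 0 (vanishes)
  i = 2 (even): a_2 · C_{1} = 4 · 1 = 4
  i = 3 (odd): ∫ x^3 ρ_sc = 0 (vanishes)

Summing the contributions: ∫_{−2}^{2} p(x) ρ_sc(x) dx = 1 + 4 = 5.


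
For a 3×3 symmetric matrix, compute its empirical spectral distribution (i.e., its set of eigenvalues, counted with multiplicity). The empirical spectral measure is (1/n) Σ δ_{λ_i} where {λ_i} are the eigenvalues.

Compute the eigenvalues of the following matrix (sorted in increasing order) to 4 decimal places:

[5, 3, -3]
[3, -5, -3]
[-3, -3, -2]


Since M is real symmetric, all three eigenvalues are real; they are the roots of det(λI − M) = λ³ − (tr M) λ² + s λ − det M, where s is the sum of the principal 2×2 minors.
tr M = 5 + (-5) + (-2) = -2.
s = (5·(-5) − 3²) + (5·(-2) − (-3)²) + ((-5)·(-2) − (-3)²) = -34 + (-19) + 1 = -52.
det M (expand along row 1) = 5·1 − 3·(-15) + (-3)·(-24) = 122.
Characteristic polynomial: λ³ + 2λ² − 52λ − 122 = 0.
Substitute λ = y + (tr M)/3 = y − 0.666667 to remove the quadratic term: y³ + p·y + q = 0 with p = s − (tr M)²/3 = -53.333333 and q = −2(tr M)³/27 + (tr M)·s/3 − det M = -86.740741.
Three real roots ⇒ use the trigonometric (Viète) form: r = 2√(−p/3) = 8.432740, φ = arccos(3q/(p·r)) = arccos(0.578598) = 0.953788 rad.
y_k = r·cos(φ/3 − 2πk/3) for k = 0, 1, 2 gives y = 8.010132, -1.722157, -6.287975.
λ_k = y_k − 0.666667 gives λ = 7.3435, -2.3888, -6.9546 (check: the sum is -2.0000 = tr M).

Eigenvalues sorted in increasing order: [-6.9546, -2.3888, 7.3435].


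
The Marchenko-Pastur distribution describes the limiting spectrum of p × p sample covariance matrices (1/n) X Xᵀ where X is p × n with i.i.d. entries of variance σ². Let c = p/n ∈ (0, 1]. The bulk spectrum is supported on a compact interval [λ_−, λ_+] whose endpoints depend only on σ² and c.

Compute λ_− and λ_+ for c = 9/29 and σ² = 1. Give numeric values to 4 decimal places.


c = 9/29 = 0.310345; √c = 0.557086.
λ_− = σ² (1 − √c)² = 1 · (1 − 0.557086)² = 1 · (0.442914)² = 0.196173.
λ_+ = σ² (1 + √c)² = 1 · (1 + 0.557086)² = 1 · (1.557086)² = 2.424517.

Rounded to 4 decimal places: λ_− ≈ 0.1962, λ_+ ≈ 2.4245.


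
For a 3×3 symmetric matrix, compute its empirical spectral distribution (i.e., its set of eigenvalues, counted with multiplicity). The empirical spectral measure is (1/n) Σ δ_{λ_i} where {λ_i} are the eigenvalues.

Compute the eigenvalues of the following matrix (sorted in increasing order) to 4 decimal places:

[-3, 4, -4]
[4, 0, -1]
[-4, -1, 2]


Since M is real symmetric, all three eigenvalues are real; they are the roots of det(λI − M) = λ³ − (tr M) λ² + s λ − det M, where s is the sum of the principal 2×2 minors.
tr M = -3 + 0 + 2 = -1.
s = ((-3)·0 − 4²) + ((-3)·2 − (-4)²) + (0·2 − (-1)²) = -16 + (-22) + (-1) = -39.
det M (expand along row 1) = (-3)·(-1) − 4·4 + (-4)·(-4) = 3.
Characteristic polynomial: λ³ + λ² − 39λ − 3 = 0.
Substitute λ = y + (tr M)/3 = y − 0.333333 to remove the quadratic term: y³ + p·y + q = 0 with p = s − (tr M)²/3 = -39.333333 and q = −2(tr M)³/27 + (tr M)·s/3 − det M = 10.074074.
Three real roots ⇒ use the trigonometric (Viète) form: r = 2√(−p/3) = 7.241854, φ = arccos(3q/(p·r)) = arccos(-0.106100) = 1.677097 rad.
y_k = r·cos(φ/3 − 2πk/3) for k = 0, 1, 2 gives y = 6.139418, 0.256550, -6.395967.
λ_k = y_k − 0.333333 gives λ = 5.8061, -0.0768, -6.7293 (check: the sum is -1.0000 = tr M).

Eigenvalues sorted in increasing order: [-6.7293, -0.0768, 5.8061].


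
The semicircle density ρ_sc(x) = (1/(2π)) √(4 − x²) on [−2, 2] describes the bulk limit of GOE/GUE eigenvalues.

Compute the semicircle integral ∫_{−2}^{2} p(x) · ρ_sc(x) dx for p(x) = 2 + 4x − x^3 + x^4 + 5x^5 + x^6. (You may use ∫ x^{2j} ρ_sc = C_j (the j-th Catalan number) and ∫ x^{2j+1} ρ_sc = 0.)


Write p(x) = Σ a_i x^i, split into monomials and integrate each against ρ_sc separately.
Using ∫ x^{2j} ρ_sc = C_j = (1/(j+1)) C(2j, j) (Catalan numbers) and ∫ x^{2j+1} ρ_sc = 0 (odd monomials vanish by symmetry):
  i = 0 (even): a_0 · C_{0} = 2 · 1 = 2
  i = 1 (odd): ∫ x^1 ρ_sc = 0 (vanishes)
  i = 3 (odd): ∫ x^3 ρ_sc = 0 (vanishes)
  i = 4 (even): a_4 · C_{2} = 1 · 2 = 2
  i = 5 (odd): ∫ x^5 ρ_sc = 0 (vanishes)
  i = 6 (even): a_6 · C_{3} = 1 · 5 = 5

Summing the contributions: ∫_{−2}^{2} p(x) ρ_sc(x) dx = 2 + 2 + 5 = 9.


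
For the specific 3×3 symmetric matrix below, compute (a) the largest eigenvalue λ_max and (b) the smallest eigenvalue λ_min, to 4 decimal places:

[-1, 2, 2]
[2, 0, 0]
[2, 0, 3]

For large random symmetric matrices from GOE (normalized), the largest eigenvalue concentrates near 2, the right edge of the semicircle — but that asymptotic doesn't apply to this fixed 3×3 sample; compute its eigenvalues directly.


Since M is real symmetric, all three eigenvalues are real; they are the roots of det(λI − M) = λ³ − (tr M) λ² + s λ − det M, where s is the sum of the principal 2×2 minors.
tr M = -1 + 0 + 3 = 2.
s = ((-1)·0 − 2²) + ((-1)·3 − 2²) + (0·3 − 0²) = -4 + (-7) + 0 = -11.
det M (expand along row 1) = (-1)·0 − 2·6 + 2·0 = -12.
Characteristic polynomial: λ³ − 2λ² − 11λ + 12 = 0.
Substitute λ = y + (tr M)/3 = y + 0.666667 to remove the quadratic term: y³ + p·y + q = 0 with p = s − (tr M)²/3 = -12.333333 and q = −2(tr M)³/27 + (tr M)·s/3 − det M = 4.074074.
Three real roots ⇒ use the trigonometric (Viète) form: r = 2√(−p/3) = 4.055175, φ = arccos(3q/(p·r)) = arccos(-0.244377) = 1.817673 rad.
y_k = r·cos(φ/3 − 2πk/3) for k = 0, 1, 2 gives y = 3.333333, 0.333333, -3.666667.
λ_k = y_k + 0.666667 gives λ = 4.0000, 1.0000, -3.0000 (check: the sum is 2.0000 = tr M).

Hence λ_max = 4.0000 and λ_min = -3.0000.


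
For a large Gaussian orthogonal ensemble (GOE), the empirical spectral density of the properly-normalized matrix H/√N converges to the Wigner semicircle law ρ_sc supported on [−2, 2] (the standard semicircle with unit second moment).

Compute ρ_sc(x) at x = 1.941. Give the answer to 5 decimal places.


ρ_sc(x) = (1/(2π)) √(4 − x²). With x = 1.941:
  4 − x² = 4 − (1.941)² = 4 − 3.767481 = 0.232519.
  √(4 − x²) = 0.482202.
  1/(2π) = 0.159155.
  ρ_sc(1.941) = 0.159155 · 0.482202 = 0.076745.

Rounded to 5 decimal places: ρ_sc(1.941) ≈ 0.07674.


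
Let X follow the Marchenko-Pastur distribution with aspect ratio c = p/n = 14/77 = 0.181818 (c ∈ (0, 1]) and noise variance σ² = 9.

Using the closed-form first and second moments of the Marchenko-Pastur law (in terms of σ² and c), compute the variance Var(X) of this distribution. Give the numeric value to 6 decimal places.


Recall the MP moments m_1 = E[X] = σ² and m_2 = E[X²] = σ⁴ (1 + c).
m_1 = E[X] = σ² = 9, so m_1² = 81.
m_2 = E[X²] = σ⁴ (1 + c) = 81 · (1 + 0.181818) = 81 · 1.181818 = 95.727273.
(Note m_2 − m_1² simplifies to c · σ⁴ = 0.181818 · 81.)

Var(X) = m_2 − m_1² = 95.727273 − 81 = 14.727273.


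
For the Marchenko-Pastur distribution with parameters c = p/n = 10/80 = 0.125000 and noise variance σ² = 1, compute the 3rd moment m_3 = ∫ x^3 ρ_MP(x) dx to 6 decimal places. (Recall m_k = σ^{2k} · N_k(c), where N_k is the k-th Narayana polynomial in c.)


E[X³] = σ⁶ (1 + 3c + c²) (third MP moment). With σ² = 1 (so σ⁶ = 1) and c = 10/80 = 0.125000: E[X³] = 1 · (1 + 3·0.125000 + (0.125000)²) = 1 · 1.390625.

So E[X^3] = 1.390625.
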